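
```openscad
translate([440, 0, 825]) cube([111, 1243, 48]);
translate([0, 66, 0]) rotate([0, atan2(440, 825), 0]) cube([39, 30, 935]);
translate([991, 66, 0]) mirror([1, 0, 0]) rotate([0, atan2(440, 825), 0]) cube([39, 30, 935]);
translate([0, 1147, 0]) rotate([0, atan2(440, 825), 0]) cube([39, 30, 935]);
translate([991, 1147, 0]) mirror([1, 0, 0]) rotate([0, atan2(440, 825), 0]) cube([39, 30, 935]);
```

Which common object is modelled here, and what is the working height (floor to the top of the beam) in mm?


A sawhorse. The overall height is 873 mm.

A beam across two mirrored pairs of raked legs — a sawhorse. The beam's underside is at z = 825 (matching the legs' vertical rise in atan2(440, 825)) and the beam is 48 mm tall, so its top is at 825 + 48 = 873 mm. The raked legs top out at the beam's underside, so that is the highest point.


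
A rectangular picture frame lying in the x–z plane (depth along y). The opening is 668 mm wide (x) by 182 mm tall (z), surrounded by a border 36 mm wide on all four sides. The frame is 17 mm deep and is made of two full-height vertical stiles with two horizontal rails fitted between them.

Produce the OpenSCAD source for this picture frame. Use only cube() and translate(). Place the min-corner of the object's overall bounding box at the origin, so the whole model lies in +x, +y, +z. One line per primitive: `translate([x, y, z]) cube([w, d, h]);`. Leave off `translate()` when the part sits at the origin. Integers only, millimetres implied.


cube([36, 17, 254]);
translate([704, 0, 0]) cube([36, 17, 254]);
translate([36, 0, 0]) cube([668, 17, 36]);
translate([36, 0, 218]) cube([668, 17, 36]);


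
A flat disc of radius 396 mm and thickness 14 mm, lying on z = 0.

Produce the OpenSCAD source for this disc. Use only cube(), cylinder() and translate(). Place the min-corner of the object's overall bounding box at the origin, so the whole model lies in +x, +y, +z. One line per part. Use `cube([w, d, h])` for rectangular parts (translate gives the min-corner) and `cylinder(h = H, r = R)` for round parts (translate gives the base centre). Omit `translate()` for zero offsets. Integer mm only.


translate([396, 396, 0]) cylinder(h = 14, r = 396);


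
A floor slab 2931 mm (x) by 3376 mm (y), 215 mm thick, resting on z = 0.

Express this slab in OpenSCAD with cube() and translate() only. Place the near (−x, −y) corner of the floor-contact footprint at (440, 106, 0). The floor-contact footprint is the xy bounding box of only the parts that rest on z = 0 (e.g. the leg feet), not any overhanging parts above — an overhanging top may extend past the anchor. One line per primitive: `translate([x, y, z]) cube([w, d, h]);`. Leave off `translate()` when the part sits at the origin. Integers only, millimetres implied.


translate([440, 106, 0]) cube([2931, 3376, 215]);


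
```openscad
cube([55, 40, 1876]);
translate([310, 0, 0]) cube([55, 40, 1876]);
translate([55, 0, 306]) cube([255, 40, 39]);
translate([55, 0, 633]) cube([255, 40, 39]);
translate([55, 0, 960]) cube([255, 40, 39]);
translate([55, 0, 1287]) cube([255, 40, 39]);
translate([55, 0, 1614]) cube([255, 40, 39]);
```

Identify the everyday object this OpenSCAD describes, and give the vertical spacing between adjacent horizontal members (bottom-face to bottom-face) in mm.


A ladder. The rung spacing is 327 mm.

Two tall 55×40 posts with 5 short bars between them — a ladder. Adjacent rungs sit at z = 306 and z = 633, so the spacing is 633 − 306 = 327 mm.


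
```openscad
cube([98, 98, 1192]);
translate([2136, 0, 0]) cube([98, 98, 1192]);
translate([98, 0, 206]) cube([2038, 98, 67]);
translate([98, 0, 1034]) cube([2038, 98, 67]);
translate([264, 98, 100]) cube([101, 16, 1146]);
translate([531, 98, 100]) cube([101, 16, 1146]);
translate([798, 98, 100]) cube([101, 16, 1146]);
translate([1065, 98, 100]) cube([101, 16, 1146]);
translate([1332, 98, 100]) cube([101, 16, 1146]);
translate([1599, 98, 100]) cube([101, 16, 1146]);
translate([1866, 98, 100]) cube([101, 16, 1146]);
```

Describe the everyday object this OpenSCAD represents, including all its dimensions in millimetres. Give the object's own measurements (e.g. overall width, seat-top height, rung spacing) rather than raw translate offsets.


A fence section. Two 98×98 mm posts, 1192 mm tall, stand on the floor with a clear span of 2038 mm between their inner faces. Two horizontal rails of 98×67 mm section span the gap between the posts with their undersides at z = 206 mm and z = 1034 mm, flush with the posts' −y face. 7 pickets, each 101 mm wide, 16 mm thick and 1146 mm tall, are fixed to the +y face of the rails with their bottoms at z = 100 mm, spaced across the span with a 166 mm gap after the −x post and between neighbouring pickets, with 169 mm left before the +x post.


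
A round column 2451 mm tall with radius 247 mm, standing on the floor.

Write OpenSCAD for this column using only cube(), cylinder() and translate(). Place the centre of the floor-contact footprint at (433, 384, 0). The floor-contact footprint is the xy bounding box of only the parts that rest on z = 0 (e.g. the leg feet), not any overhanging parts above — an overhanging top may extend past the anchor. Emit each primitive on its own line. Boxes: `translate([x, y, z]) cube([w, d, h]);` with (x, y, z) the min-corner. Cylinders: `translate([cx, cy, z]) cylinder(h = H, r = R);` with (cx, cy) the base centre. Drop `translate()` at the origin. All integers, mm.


translate([433, 384, 0]) cylinder(h = 2451, r = 247);


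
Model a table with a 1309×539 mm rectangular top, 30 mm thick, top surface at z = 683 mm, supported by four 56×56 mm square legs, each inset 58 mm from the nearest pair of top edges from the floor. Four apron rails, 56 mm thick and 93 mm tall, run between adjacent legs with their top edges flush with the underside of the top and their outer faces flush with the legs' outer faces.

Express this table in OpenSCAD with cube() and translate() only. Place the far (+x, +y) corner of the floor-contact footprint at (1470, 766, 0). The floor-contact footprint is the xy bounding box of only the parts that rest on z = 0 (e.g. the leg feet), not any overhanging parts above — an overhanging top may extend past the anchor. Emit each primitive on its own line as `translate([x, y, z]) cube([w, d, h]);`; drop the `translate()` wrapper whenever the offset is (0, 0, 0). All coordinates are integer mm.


translate([219, 285, 653]) cube([1309, 539, 30]);
translate([277, 343, 0]) cube([56, 56, 653]);
translate([1414, 343, 0]) cube([56, 56, 653]);
translate([277, 710, 0]) cube([56, 56, 653]);
translate([1414, 710, 0]) cube([56, 56, 653]);
translate([333, 343, 560]) cube([1081, 56, 93]);
translate([333, 710, 560]) cube([1081, 56, 93]);
translate([277, 399, 560]) cube([56, 311, 93]);
translate([1414, 399, 560]) cube([56, 311, 93]);


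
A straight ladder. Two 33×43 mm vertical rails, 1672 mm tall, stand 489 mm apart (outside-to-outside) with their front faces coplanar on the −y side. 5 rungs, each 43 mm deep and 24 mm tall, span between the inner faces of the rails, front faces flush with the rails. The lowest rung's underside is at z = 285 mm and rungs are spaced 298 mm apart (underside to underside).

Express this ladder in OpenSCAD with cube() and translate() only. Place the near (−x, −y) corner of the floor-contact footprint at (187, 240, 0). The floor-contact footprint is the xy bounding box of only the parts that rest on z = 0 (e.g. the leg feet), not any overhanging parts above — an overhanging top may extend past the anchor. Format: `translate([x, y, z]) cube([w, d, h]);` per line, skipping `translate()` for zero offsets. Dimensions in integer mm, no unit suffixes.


translate([187, 240, 0]) cube([33, 43, 1672]);
translate([643, 240, 0]) cube([33, 43, 1672]);
translate([220, 240, 285]) cube([423, 43, 24]);
translate([220, 240, 583]) cube([423, 43, 24]);
translate([220, 240, 881]) cube([423, 43, 24]);
translate([220, 240, 1179]) cube([423, 43, 24]);
translate([220, 240, 1477]) cube([423, 43, 24]);


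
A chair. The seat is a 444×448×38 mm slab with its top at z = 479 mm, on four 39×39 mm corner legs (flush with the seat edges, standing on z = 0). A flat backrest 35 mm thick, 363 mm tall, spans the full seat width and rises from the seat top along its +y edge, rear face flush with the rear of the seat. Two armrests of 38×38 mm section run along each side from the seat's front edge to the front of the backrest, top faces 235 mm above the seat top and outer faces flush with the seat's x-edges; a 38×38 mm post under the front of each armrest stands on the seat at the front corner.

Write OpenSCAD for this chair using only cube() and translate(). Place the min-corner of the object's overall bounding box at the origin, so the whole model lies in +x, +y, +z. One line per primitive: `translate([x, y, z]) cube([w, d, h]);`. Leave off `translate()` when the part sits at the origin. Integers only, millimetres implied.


translate([0, 0, 441]) cube([444, 448, 38]);
cube([39, 39, 441]);
translate([405, 0, 0]) cube([39, 39, 441]);
translate([0, 409, 0]) cube([39, 39, 441]);
translate([405, 409, 0]) cube([39, 39, 441]);
translate([0, 413, 479]) cube([444, 35, 363]);
translate([0, 0, 676]) cube([38, 413, 38]);
translate([406, 0, 676]) cube([38, 413, 38]);
translate([0, 0, 479]) cube([38, 38, 197]);
translate([406, 0, 479]) cube([38, 38, 197]);


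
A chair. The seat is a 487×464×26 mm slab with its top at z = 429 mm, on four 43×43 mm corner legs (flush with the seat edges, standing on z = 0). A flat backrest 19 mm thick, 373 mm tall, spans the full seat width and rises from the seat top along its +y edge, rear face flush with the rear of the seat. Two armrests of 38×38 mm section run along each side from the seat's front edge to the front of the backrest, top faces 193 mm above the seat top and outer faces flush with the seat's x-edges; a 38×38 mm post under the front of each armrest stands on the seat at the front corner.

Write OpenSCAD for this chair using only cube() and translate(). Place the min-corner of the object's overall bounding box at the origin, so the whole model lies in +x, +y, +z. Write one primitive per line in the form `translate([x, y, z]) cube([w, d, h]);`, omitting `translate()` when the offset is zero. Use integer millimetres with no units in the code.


translate([0, 0, 403]) cube([487, 464, 26]);
cube([43, 43, 403]);
translate([444, 0, 0]) cube([43, 43, 403]);
translate([0, 421, 0]) cube([43, 43, 403]);
translate([444, 421, 0]) cube([43, 43, 403]);
translate([0, 445, 429]) cube([487, 19, 373]);
translate([0, 0, 584]) cube([38, 445, 38]);
translate([449, 0, 584]) cube([38, 445, 38]);
translate([0, 0, 429]) cube([38, 38, 155]);
translate([449, 0, 429]) cube([38, 38, 155]);


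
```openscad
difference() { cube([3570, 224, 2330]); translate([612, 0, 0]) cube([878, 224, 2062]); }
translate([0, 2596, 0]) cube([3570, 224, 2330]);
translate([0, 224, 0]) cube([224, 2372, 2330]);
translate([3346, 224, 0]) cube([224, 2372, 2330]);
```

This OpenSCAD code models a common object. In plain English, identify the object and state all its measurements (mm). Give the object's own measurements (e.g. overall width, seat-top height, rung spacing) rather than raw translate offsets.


A single room: four walls, each 2330 mm tall and 224 mm thick, enclosing an outside footprint 3570×2820 mm (x × y), no floor or roof. The front and back walls (−y and +y sides) run the full x-width; the side walls fit between their inner faces. A door opening 878 mm wide and 2062 mm tall is cut through the front wall from the floor up, its −x edge 612 mm from the wall's −x end.


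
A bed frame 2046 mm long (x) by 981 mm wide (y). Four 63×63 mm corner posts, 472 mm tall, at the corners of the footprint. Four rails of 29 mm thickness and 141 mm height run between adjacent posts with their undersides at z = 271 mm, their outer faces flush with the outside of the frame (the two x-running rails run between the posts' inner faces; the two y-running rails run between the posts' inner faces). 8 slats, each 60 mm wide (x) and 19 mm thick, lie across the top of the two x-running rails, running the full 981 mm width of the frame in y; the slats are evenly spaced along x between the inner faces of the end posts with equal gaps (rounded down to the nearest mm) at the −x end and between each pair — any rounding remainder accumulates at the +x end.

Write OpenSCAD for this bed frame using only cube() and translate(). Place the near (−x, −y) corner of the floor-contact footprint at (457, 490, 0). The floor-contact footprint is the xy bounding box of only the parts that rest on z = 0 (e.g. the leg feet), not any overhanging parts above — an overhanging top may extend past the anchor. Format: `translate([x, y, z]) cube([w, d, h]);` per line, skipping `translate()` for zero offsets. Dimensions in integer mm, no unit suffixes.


translate([457, 490, 0]) cube([63, 63, 472]);
translate([457, 1408, 0]) cube([63, 63, 472]);
translate([2440, 490, 0]) cube([63, 63, 472]);
translate([2440, 1408, 0]) cube([63, 63, 472]);
translate([520, 490, 271]) cube([1920, 29, 141]);
translate([520, 1442, 271]) cube([1920, 29, 141]);
translate([457, 553, 271]) cube([29, 855, 141]);
translate([2474, 553, 271]) cube([29, 855, 141]);
translate([680, 490, 412]) cube([60, 981, 19]);
translate([900, 490, 412]) cube([60, 981, 19]);
translate([1120, 490, 412]) cube([60, 981, 19]);
translate([1340, 490, 412]) cube([60, 981, 19]);
translate([1560, 490, 412]) cube([60, 981, 19]);
translate([1780, 490, 412]) cube([60, 981, 19]);
translate([2000, 490, 412]) cube([60, 981, 19]);
translate([2220, 490, 412]) cube([60, 981, 19]);


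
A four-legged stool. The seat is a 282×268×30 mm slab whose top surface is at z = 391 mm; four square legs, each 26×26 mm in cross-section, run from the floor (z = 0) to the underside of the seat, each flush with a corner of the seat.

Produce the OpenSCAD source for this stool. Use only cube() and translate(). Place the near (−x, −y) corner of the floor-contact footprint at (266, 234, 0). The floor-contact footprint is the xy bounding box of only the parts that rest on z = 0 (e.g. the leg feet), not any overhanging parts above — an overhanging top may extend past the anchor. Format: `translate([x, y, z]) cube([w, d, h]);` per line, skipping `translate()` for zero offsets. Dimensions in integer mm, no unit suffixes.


translate([266, 234, 361]) cube([282, 268, 30]);
translate([266, 234, 0]) cube([26, 26, 361]);
translate([522, 234, 0]) cube([26, 26, 361]);
translate([266, 476, 0]) cube([26, 26, 361]);
translate([522, 476, 0]) cube([26, 26, 361]);


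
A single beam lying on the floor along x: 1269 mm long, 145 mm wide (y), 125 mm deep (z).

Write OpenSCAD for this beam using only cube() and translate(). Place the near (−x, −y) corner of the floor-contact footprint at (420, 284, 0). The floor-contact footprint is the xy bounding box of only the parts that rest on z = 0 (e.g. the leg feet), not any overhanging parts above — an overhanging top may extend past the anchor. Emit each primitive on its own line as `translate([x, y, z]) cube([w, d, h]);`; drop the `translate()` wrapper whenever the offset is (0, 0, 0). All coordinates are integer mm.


translate([420, 284, 0]) cube([1269, 145, 125]);


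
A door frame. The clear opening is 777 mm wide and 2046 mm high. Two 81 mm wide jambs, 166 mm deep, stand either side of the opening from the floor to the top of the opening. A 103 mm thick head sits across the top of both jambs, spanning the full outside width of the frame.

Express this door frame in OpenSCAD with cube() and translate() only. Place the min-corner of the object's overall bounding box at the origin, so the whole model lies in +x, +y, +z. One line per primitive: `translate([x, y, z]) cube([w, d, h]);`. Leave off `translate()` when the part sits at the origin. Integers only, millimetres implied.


cube([81, 166, 2046]);
translate([858, 0, 0]) cube([81, 166, 2046]);
translate([0, 0, 2046]) cube([939, 166, 103]);


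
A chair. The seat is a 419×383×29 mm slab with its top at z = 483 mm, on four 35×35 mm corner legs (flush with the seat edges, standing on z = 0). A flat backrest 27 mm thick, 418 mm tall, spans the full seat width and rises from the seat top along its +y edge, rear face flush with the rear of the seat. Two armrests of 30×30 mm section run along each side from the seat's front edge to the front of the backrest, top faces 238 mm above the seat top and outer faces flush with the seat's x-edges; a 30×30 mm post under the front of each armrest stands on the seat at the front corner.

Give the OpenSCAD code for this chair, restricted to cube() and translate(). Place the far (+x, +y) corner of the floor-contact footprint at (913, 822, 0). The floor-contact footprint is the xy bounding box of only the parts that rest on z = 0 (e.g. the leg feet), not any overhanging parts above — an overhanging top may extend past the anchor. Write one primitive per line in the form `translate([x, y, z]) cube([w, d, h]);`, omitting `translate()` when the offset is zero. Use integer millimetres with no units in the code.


translate([494, 439, 454]) cube([419, 383, 29]);
translate([494, 439, 0]) cube([35, 35, 454]);
translate([878, 439, 0]) cube([35, 35, 454]);
translate([494, 787, 0]) cube([35, 35, 454]);
translate([878, 787, 0]) cube([35, 35, 454]);
translate([494, 795, 483]) cube([419, 27, 418]);
translate([494, 439, 691]) cube([30, 356, 30]);
translate([883, 439, 691]) cube([30, 356, 30]);
translate([494, 439, 483]) cube([30, 30, 208]);
translate([883, 439, 483]) cube([30, 30, 208]);


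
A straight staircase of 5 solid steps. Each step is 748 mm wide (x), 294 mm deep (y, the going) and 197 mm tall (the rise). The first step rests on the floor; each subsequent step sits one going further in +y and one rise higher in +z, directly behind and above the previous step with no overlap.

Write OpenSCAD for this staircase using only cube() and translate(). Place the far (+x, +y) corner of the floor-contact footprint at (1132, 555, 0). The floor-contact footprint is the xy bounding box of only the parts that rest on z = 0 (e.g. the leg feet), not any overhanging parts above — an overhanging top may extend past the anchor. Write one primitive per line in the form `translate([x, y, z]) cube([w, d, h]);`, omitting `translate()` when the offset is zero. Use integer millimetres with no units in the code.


translate([384, 261, 0]) cube([748, 294, 197]);
translate([384, 555, 197]) cube([748, 294, 197]);
translate([384, 849, 394]) cube([748, 294, 197]);
translate([384, 1143, 591]) cube([748, 294, 197]);
translate([384, 1437, 788]) cube([748, 294, 197]);


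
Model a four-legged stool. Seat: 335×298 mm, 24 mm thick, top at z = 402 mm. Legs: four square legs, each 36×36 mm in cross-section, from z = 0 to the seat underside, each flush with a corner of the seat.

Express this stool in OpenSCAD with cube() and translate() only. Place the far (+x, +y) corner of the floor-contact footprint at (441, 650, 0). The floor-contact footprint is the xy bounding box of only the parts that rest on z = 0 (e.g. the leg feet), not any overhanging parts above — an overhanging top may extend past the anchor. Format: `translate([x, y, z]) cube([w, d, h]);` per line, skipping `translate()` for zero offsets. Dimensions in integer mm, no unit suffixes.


translate([106, 352, 378]) cube([335, 298, 24]);
translate([106, 352, 0]) cube([36, 36, 378]);
translate([405, 352, 0]) cube([36, 36, 378]);
translate([106, 614, 0]) cube([36, 36, 378]);
translate([405, 614, 0]) cube([36, 36, 378]);


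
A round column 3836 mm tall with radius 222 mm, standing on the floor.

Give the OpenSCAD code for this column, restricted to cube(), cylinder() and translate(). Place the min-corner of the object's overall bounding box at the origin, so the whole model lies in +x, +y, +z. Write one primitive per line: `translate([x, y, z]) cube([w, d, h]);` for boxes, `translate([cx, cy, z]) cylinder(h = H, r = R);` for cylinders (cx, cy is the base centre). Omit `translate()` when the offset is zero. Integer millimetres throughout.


translate([222, 222, 0]) cylinder(h = 3836, r = 222);


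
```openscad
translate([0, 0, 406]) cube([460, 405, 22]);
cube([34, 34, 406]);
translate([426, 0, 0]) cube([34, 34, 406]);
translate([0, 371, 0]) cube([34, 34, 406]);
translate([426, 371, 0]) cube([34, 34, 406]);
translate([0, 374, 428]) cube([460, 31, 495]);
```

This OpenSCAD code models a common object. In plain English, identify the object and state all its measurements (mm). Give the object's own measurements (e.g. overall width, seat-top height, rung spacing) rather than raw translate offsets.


A chair. The seat is a 460×405×22 mm slab with its top at z = 428 mm, on four 34×34 mm corner legs (flush with the seat edges, standing on z = 0). A flat backrest 31 mm thick, 495 mm tall, spans the full seat width and rises from the seat top along its +y edge, rear face flush with the rear of the seat.


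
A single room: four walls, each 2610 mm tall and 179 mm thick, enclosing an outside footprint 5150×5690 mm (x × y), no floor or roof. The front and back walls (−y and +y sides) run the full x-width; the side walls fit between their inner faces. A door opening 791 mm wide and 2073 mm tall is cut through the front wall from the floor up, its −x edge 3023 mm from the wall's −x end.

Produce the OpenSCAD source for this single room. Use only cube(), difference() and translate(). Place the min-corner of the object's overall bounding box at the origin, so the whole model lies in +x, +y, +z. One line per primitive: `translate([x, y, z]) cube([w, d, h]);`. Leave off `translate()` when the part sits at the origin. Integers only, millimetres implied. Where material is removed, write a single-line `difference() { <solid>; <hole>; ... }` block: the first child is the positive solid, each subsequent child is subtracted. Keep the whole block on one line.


difference() { cube([5150, 179, 2610]); translate([3023, 0, 0]) cube([791, 179, 2073]); }
translate([0, 5511, 0]) cube([5150, 179, 2610]);
translate([0, 179, 0]) cube([179, 5332, 2610]);
translate([4971, 179, 0]) cube([179, 5332, 2610]);


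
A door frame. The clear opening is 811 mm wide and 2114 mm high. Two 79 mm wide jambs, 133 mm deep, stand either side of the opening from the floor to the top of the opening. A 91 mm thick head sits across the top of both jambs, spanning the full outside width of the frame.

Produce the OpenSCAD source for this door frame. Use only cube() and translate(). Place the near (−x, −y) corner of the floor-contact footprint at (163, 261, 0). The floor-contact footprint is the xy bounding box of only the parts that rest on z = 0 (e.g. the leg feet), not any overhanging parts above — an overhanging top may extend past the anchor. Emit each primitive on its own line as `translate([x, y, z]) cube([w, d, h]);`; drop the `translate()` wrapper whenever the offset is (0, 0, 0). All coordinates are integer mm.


translate([163, 261, 0]) cube([79, 133, 2114]);
translate([1053, 261, 0]) cube([79, 133, 2114]);
translate([163, 261, 2114]) cube([969, 133, 91]);


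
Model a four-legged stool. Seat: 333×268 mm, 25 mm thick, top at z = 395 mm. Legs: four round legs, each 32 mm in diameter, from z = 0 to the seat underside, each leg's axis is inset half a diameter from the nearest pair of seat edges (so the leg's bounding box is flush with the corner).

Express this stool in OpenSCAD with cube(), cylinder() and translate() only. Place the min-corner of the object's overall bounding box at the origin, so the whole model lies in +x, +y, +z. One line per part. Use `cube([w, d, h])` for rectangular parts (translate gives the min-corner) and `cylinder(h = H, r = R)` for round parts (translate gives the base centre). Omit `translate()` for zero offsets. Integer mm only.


translate([0, 0, 370]) cube([333, 268, 25]);
translate([16, 16, 0]) cylinder(h = 370, r = 16);
translate([317, 16, 0]) cylinder(h = 370, r = 16);
translate([16, 252, 0]) cylinder(h = 370, r = 16);
translate([317, 252, 0]) cylinder(h = 370, r = 16);


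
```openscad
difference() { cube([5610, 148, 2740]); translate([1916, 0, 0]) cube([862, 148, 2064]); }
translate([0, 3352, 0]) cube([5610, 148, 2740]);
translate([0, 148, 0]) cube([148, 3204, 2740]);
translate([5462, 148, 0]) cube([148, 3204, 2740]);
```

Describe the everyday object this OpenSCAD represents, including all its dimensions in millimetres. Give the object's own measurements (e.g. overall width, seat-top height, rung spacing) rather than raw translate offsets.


A single room: four walls, each 2740 mm tall and 148 mm thick, enclosing an outside footprint 5610×3500 mm (x × y), no floor or roof. The front and back walls (−y and +y sides) run the full x-width; the side walls fit between their inner faces. A door opening 862 mm wide and 2064 mm tall is cut through the front wall from the floor up, its −x edge 1916 mm from the wall's −x end.


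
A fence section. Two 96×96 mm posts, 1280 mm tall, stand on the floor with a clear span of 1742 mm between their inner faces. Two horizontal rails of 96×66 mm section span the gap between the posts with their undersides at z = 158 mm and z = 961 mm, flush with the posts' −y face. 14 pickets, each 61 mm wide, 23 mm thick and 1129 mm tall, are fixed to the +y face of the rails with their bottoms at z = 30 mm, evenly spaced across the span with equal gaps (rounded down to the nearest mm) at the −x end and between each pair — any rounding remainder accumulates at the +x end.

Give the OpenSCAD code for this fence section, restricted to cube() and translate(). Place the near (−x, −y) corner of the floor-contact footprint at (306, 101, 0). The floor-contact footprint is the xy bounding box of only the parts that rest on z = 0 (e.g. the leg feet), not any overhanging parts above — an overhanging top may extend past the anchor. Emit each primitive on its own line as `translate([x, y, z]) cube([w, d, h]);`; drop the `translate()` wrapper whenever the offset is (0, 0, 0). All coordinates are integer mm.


translate([306, 101, 0]) cube([96, 96, 1280]);
translate([2144, 101, 0]) cube([96, 96, 1280]);
translate([402, 101, 158]) cube([1742, 96, 66]);
translate([402, 101, 961]) cube([1742, 96, 66]);
translate([461, 197, 30]) cube([61, 23, 1129]);
translate([581, 197, 30]) cube([61, 23, 1129]);
translate([701, 197, 30]) cube([61, 23, 1129]);
translate([821, 197, 30]) cube([61, 23, 1129]);
translate([941, 197, 30]) cube([61, 23, 1129]);
translate([1061, 197, 30]) cube([61, 23, 1129]);
translate([1181, 197, 30]) cube([61, 23, 1129]);
translate([1301, 197, 30]) cube([61, 23, 1129]);
translate([1421, 197, 30]) cube([61, 23, 1129]);
translate([1541, 197, 30]) cube([61, 23, 1129]);
translate([1661, 197, 30]) cube([61, 23, 1129]);
translate([1781, 197, 30]) cube([61, 23, 1129]);
translate([1901, 197, 30]) cube([61, 23, 1129]);
translate([2021, 197, 30]) cube([61, 23, 1129]);


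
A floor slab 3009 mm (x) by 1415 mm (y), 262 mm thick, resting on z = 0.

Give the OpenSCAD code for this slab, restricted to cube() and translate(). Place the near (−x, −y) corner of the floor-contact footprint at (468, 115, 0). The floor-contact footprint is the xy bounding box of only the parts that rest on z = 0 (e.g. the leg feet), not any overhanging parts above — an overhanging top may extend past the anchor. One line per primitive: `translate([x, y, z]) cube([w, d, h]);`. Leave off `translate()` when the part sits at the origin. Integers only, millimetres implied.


translate([468, 115, 0]) cube([3009, 1415, 262]);


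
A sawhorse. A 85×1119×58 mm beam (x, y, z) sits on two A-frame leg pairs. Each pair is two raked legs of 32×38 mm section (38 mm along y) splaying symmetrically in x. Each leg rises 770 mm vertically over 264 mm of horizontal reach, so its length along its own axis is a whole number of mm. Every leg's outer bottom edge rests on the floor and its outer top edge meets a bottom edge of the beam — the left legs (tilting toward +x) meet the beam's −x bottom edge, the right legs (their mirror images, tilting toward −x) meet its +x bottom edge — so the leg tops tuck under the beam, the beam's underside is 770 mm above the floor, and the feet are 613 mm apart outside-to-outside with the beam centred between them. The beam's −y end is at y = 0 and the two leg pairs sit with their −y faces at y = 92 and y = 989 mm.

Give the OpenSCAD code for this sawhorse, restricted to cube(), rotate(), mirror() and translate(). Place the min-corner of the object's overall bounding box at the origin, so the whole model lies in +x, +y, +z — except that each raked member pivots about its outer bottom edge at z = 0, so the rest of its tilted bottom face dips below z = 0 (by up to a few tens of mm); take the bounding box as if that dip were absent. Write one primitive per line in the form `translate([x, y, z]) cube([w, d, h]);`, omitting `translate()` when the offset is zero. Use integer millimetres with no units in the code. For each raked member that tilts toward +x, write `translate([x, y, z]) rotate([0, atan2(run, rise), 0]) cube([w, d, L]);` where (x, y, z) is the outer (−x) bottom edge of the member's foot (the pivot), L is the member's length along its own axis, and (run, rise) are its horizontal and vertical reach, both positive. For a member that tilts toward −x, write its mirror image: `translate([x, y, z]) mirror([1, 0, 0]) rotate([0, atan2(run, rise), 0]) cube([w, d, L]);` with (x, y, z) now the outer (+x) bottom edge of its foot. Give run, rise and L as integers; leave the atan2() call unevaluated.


translate([264, 0, 770]) cube([85, 1119, 58]);
translate([0, 92, 0]) rotate([0, atan2(264, 770), 0]) cube([32, 38, 814]);
translate([613, 92, 0]) mirror([1, 0, 0]) rotate([0, atan2(264, 770), 0]) cube([32, 38, 814]);
translate([0, 989, 0]) rotate([0, atan2(264, 770), 0]) cube([32, 38, 814]);
translate([613, 989, 0]) mirror([1, 0, 0]) rotate([0, atan2(264, 770), 0]) cube([32, 38, 814]);


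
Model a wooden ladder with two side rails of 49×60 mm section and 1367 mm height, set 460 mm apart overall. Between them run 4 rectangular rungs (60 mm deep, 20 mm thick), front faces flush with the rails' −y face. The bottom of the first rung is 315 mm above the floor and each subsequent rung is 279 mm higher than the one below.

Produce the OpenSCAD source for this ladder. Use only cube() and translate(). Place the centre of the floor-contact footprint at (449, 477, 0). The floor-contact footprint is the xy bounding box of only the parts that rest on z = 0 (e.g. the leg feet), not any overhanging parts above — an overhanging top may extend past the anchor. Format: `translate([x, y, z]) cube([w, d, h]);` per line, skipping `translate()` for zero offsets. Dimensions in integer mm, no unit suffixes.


translate([219, 447, 0]) cube([49, 60, 1367]);
translate([630, 447, 0]) cube([49, 60, 1367]);
translate([268, 447, 315]) cube([362, 60, 20]);
translate([268, 447, 594]) cube([362, 60, 20]);
translate([268, 447, 873]) cube([362, 60, 20]);
translate([268, 447, 1152]) cube([362, 60, 20]);


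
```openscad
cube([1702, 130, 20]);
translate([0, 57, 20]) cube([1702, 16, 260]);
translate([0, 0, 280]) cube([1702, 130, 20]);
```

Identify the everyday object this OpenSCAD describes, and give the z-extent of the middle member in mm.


An I-beam. The web height is 260 mm.

Two wide flanges with a thin centred web — an I-beam. Overall 300 mm minus two 20 mm flanges gives a web of 300 − 2·20 = 260 mm.


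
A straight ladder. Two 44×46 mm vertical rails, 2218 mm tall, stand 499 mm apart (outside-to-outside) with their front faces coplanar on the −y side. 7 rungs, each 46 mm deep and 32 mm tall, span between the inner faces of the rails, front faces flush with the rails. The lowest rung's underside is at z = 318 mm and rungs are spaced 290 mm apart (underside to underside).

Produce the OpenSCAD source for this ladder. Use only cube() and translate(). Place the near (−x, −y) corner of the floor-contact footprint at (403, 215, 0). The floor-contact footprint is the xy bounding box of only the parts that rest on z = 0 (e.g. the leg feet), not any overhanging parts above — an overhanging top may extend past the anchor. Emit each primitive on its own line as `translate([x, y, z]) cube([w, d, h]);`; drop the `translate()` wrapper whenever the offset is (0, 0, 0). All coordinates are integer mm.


translate([403, 215, 0]) cube([44, 46, 2218]);
translate([858, 215, 0]) cube([44, 46, 2218]);
translate([447, 215, 318]) cube([411, 46, 32]);
translate([447, 215, 608]) cube([411, 46, 32]);
translate([447, 215, 898]) cube([411, 46, 32]);
translate([447, 215, 1188]) cube([411, 46, 32]);
translate([447, 215, 1478]) cube([411, 46, 32]);
translate([447, 215, 1768]) cube([411, 46, 32]);
translate([447, 215, 2058]) cube([411, 46, 32]);


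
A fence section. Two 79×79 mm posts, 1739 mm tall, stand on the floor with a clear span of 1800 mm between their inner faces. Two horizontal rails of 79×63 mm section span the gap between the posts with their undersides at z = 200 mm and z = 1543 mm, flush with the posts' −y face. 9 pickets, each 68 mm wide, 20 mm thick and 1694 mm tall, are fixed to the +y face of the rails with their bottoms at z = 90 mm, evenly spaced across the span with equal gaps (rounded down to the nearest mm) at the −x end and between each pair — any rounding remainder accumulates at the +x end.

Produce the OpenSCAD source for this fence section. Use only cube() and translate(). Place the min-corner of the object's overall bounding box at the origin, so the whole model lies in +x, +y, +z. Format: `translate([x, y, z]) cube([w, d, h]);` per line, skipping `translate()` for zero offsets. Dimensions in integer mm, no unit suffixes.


cube([79, 79, 1739]);
translate([1879, 0, 0]) cube([79, 79, 1739]);
translate([79, 0, 200]) cube([1800, 79, 63]);
translate([79, 0, 1543]) cube([1800, 79, 63]);
translate([197, 79, 90]) cube([68, 20, 1694]);
translate([383, 79, 90]) cube([68, 20, 1694]);
translate([569, 79, 90]) cube([68, 20, 1694]);
translate([755, 79, 90]) cube([68, 20, 1694]);
translate([941, 79, 90]) cube([68, 20, 1694]);
translate([1127, 79, 90]) cube([68, 20, 1694]);
translate([1313, 79, 90]) cube([68, 20, 1694]);
translate([1499, 79, 90]) cube([68, 20, 1694]);
translate([1685, 79, 90]) cube([68, 20, 1694]);


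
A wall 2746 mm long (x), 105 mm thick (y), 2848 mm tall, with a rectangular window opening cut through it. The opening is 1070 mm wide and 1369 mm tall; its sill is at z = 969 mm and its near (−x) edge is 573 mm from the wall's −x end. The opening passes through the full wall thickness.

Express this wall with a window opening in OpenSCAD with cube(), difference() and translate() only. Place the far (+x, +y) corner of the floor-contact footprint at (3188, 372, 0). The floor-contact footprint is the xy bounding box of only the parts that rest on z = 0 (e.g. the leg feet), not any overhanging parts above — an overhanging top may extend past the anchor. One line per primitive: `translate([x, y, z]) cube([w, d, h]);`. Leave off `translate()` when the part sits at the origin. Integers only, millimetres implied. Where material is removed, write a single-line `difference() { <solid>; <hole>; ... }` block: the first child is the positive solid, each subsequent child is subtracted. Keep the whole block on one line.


difference() { translate([442, 267, 0]) cube([2746, 105, 2848]); translate([1015, 267, 969]) cube([1070, 105, 1369]); }


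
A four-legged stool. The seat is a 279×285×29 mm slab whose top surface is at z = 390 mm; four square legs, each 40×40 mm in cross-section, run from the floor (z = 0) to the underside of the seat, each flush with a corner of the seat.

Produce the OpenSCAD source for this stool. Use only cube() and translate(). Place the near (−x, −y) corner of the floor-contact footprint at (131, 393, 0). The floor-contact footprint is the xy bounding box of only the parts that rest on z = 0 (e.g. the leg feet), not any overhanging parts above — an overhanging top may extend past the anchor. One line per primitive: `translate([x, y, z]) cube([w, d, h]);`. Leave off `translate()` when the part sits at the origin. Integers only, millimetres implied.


translate([131, 393, 361]) cube([279, 285, 29]);
translate([131, 393, 0]) cube([40, 40, 361]);
translate([370, 393, 0]) cube([40, 40, 361]);
translate([131, 638, 0]) cube([40, 40, 361]);
translate([370, 638, 0]) cube([40, 40, 361]);


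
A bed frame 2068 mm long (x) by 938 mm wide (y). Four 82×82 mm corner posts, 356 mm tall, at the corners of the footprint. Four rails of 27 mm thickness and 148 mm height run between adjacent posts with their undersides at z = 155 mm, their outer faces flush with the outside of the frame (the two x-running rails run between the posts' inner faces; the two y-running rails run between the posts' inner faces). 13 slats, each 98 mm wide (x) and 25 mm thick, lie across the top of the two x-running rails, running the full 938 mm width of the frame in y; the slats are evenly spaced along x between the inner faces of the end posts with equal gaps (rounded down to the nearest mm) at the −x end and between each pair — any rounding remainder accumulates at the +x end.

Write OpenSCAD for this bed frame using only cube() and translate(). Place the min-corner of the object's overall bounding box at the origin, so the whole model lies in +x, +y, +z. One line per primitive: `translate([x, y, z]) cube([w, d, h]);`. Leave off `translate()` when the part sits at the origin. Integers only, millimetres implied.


// slat z = rail_z + rail_h = 155 + 148 = 303
// slat gap = ⌊(1904 − 13·98) / 14⌋ = 45
cube([82, 82, 356]);
translate([0, 856, 0]) cube([82, 82, 356]);
translate([1986, 0, 0]) cube([82, 82, 356]);
translate([1986, 856, 0]) cube([82, 82, 356]);
translate([82, 0, 155]) cube([1904, 27, 148]);
translate([82, 911, 155]) cube([1904, 27, 148]);
translate([0, 82, 155]) cube([27, 774, 148]);
translate([2041, 82, 155]) cube([27, 774, 148]);
translate([127, 0, 303]) cube([98, 938, 25]);
translate([270, 0, 303]) cube([98, 938, 25]);
translate([413, 0, 303]) cube([98, 938, 25]);
translate([556, 0, 303]) cube([98, 938, 25]);
translate([699, 0, 303]) cube([98, 938, 25]);
translate([842, 0, 303]) cube([98, 938, 25]);
translate([985, 0, 303]) cube([98, 938, 25]);
translate([1128, 0, 303]) cube([98, 938, 25]);
translate([1271, 0, 303]) cube([98, 938, 25]);
translate([1414, 0, 303]) cube([98, 938, 25]);
translate([1557, 0, 303]) cube([98, 938, 25]);
translate([1700, 0, 303]) cube([98, 938, 25]);
translate([1843, 0, 303]) cube([98, 938, 25]);


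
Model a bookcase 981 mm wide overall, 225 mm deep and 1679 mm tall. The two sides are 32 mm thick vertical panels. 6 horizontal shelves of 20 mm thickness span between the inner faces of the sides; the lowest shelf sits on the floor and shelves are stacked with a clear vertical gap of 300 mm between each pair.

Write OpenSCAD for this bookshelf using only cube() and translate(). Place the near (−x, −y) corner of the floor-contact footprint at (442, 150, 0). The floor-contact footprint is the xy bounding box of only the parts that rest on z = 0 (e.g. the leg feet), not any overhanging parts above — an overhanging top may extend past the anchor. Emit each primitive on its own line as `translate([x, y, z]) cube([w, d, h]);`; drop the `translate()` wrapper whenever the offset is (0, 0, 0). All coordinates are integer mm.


translate([442, 150, 0]) cube([32, 225, 1679]);
translate([1391, 150, 0]) cube([32, 225, 1679]);
translate([474, 150, 0]) cube([917, 225, 20]);
translate([474, 150, 320]) cube([917, 225, 20]);
translate([474, 150, 640]) cube([917, 225, 20]);
translate([474, 150, 960]) cube([917, 225, 20]);
translate([474, 150, 1280]) cube([917, 225, 20]);
translate([474, 150, 1600]) cube([917, 225, 20]);


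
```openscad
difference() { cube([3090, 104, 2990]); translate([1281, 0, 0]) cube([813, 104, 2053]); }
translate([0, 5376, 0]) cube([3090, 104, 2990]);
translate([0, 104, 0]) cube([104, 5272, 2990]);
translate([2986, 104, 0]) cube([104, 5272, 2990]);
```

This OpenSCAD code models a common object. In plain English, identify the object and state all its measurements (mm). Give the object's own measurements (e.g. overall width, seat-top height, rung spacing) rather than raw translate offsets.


A single room: four walls, each 2990 mm tall and 104 mm thick, enclosing an outside footprint 3090×5480 mm (x × y), no floor or roof. The front and back walls (−y and +y sides) run the full x-width; the side walls fit between their inner faces. A door opening 813 mm wide and 2053 mm tall is cut through the front wall from the floor up, its −x edge 1281 mm from the wall's −x end.
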